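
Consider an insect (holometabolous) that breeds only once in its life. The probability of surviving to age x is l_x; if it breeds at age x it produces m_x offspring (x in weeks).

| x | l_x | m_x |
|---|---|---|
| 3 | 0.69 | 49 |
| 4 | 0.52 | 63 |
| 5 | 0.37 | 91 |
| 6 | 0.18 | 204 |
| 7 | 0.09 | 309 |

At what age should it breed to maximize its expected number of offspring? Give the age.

Expected offspring if breeding at age x = l_x × m_x:
  age 3: 0.69 × 49 = 33.810
  age 4: 0.52 × 63 = 32.760
  age 5: 0.37 × 91 = 33.670
  age 6: 0.18 × 204 = 36.720
  age 7: 0.09 × 309 = 27.810
Maximum at age 6 (36.720).

6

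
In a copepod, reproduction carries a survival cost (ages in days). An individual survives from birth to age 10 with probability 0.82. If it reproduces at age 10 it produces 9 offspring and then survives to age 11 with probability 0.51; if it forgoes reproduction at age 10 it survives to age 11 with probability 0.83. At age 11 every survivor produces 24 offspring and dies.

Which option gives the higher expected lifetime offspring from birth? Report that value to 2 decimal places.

breed at age 10: R₀ = 0.82 × (9 + 0.51 × 24) = 0.82 × 21.2400 = 17.4168
delay to age 11: R₀ = 0.82 × (0.83 × 24) = 0.82 × 19.9200 = 16.3344
Higher: breed at age 10 (17.4168).

17.42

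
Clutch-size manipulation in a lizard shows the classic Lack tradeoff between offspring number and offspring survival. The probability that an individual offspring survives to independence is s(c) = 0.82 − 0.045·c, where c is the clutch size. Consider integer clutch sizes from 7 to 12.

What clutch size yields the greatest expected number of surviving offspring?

9

Expected surviving offspring = c × s(c):
  c=7: 7 × 0.505 = 3.535
  c=8: 8 × 0.460 = 3.680
  c=9: 9 × 0.415 = 3.735
  c=10: 10 × 0.370 = 3.700
  c=11: 11 × 0.325 = 3.575
  c=12: 12 × 0.280 = 3.360
Maximum at c = 9 (3.735 surviving offspring).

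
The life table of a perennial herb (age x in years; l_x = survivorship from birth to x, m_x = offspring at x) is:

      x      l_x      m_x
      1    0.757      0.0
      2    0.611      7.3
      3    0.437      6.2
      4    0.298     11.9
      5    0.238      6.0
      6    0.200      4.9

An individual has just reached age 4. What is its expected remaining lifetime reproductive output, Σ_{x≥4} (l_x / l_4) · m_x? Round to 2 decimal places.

19.98

l_4 = 0.298. Conditional survival from age 4 to x is l_x / l_4.
  x=4: (0.298/0.298) × 11.9 = 11.9000
  x=5: (0.238/0.298) × 6.0 = 4.7919
  x=6: (0.200/0.298) × 4.9 = 3.2886
Sum = 11.9000 + 4.7919 + 3.2886 = 19.9805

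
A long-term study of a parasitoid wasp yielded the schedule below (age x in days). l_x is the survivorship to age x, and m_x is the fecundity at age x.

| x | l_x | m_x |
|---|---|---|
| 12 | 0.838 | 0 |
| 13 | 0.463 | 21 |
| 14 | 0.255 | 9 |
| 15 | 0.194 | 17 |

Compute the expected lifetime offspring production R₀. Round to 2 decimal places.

15.32

R₀ = Σ l_x m_x:
  age 12: 0.838 × 0 = 0.0000
  age 13: 0.463 × 21 = 9.7230
  age 14: 0.255 × 9 = 2.2950
  age 15: 0.194 × 17 = 3.2980
R₀ = 0.0000 + 9.7230 + 2.2950 + 3.2980 = 15.3160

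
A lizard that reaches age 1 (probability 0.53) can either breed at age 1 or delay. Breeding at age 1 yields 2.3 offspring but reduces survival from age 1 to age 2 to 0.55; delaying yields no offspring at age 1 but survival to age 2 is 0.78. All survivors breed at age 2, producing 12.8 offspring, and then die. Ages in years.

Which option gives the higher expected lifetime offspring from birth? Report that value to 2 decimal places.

breed at age 1: R₀ = 0.53 × (2.3 + 0.55 × 12.8) = 0.53 × 9.3400 = 4.9502
delay to age 2: R₀ = 0.53 × (0.78 × 12.8) = 0.53 × 9.9840 = 5.2915
Higher: delay to age 2 (5.2915).

5.29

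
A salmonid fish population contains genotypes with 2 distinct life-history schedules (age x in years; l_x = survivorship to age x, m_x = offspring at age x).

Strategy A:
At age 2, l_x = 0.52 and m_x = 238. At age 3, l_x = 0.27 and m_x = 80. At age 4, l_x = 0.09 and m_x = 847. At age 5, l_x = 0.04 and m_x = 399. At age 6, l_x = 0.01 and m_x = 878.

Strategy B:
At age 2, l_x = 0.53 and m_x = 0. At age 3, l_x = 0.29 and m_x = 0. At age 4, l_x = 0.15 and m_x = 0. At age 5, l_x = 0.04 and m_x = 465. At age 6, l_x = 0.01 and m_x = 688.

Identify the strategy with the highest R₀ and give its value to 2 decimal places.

246.33

Strategy A: R₀ = 0.52×238 + 0.27×80 + 0.09×847 + 0.04×399 + 0.01×878 = 246.3300
Strategy B: R₀ = 0.53×0 + 0.29×0 + 0.15×0 + 0.04×465 + 0.01×688 = 25.4800
Highest R₀: strategy A with 246.3300.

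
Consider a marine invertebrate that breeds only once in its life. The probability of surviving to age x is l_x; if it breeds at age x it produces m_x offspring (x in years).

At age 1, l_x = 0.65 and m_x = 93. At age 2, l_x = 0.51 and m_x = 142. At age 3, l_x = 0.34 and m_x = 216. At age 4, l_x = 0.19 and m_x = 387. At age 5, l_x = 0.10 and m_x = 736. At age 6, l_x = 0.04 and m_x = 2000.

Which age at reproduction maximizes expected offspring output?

Expected offspring if breeding at age x = l_x × m_x:
  age 1: 0.65 × 93 = 60.450
  age 2: 0.51 × 142 = 72.420
  age 3: 0.34 × 216 = 73.440
  age 4: 0.19 × 387 = 73.530
  age 5: 0.10 × 736 = 73.600
  age 6: 0.04 × 2000 = 80.000
Maximum at age 6 (80.000).

6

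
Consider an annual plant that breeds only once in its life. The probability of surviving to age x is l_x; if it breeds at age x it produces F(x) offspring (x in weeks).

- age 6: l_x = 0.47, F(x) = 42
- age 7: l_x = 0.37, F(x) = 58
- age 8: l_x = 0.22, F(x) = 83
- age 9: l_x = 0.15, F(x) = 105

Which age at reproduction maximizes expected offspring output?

7

Expected offspring if breeding at age x = l_x × F(x):
  age 6: 0.47 × 42 = 19.740
  age 7: 0.37 × 58 = 21.460
  age 8: 0.22 × 83 = 18.260
  age 9: 0.15 × 105 = 15.750
Maximum at age 7 (21.460).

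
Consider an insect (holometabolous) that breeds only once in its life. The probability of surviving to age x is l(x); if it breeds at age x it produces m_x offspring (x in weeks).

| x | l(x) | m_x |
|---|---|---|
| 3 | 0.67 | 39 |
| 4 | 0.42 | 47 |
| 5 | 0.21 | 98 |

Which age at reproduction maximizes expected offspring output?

Expected offspring if breeding at age x = l(x) × m_x:
  age 3: 0.67 × 39 = 26.130
  age 4: 0.42 × 47 = 19.740
  age 5: 0.21 × 98 = 20.580
Maximum at age 3 (26.130).

3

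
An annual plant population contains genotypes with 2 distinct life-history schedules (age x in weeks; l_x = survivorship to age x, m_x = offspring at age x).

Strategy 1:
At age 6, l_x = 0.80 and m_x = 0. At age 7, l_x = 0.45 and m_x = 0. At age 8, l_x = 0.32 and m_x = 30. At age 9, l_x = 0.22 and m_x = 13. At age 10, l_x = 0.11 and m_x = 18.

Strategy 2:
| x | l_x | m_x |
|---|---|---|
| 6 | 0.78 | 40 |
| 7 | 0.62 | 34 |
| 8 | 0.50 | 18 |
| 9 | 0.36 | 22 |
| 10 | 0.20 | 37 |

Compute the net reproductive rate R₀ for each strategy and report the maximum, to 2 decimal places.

Strategy 1: R₀ = 0.80×0 + 0.45×0 + 0.32×30 + 0.22×13 + 0.11×18 = 14.4400
Strategy 2: R₀ = 0.78×40 + 0.62×34 + 0.50×18 + 0.36×22 + 0.20×37 = 76.6000
Highest R₀: strategy 2 with 76.6000.

76.60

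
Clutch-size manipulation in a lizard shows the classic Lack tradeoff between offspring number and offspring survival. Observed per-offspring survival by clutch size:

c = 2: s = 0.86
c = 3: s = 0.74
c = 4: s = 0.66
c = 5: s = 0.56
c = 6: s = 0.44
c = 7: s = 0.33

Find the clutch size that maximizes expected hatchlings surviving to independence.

5

Expected hatchlings surviving to independence = c × s(c):
  c=2: 2 × 0.86 = 1.720
  c=3: 3 × 0.74 = 2.220
  c=4: 4 × 0.66 = 2.640
  c=5: 5 × 0.56 = 2.800
  c=6: 6 × 0.44 = 2.640
  c=7: 7 × 0.33 = 2.310
Maximum at c = 5 (2.800 hatchlings surviving to independence).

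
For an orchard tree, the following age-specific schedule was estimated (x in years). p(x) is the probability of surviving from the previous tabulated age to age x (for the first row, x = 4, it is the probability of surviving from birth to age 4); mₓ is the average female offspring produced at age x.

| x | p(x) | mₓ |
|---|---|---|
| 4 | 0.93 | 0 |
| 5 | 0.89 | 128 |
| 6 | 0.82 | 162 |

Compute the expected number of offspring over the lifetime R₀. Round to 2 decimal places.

Survivorship from birth: l_x = p_4·p_5·…·p_x.
  l_4 = 0.93000
  l_5 = 0.82770
  l_6 = 0.67871
R₀ = Σ l_x mₓ:
  age 4: 0.93000 × 0 = 0.0000
  age 5: 0.82770 × 128 = 105.9456
  age 6: 0.67871 × 162 = 109.9510
R₀ = 0.0000 + 105.9456 + 109.9510 = 215.8966

215.90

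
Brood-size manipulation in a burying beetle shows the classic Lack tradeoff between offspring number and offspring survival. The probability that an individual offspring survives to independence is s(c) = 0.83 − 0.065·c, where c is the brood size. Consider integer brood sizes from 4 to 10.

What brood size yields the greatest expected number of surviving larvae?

Expected surviving larvae = c × s(c):
  c=4: 4 × 0.570 = 2.280
  c=5: 5 × 0.505 = 2.525
  c=6: 6 × 0.440 = 2.640
  c=7: 7 × 0.375 = 2.625
  c=8: 8 × 0.310 = 2.480
  c=9: 9 × 0.245 = 2.205
  c=10: 10 × 0.180 = 1.800
Maximum at c = 6 (2.640 surviving larvae).

6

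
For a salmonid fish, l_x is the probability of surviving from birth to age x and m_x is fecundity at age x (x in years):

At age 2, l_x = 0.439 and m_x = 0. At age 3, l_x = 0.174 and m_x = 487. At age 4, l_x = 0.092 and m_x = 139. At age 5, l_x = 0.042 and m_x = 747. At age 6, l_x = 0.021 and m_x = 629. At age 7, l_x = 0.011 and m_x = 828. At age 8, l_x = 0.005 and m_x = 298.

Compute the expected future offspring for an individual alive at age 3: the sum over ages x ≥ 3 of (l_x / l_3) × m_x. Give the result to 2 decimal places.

877.63

l_3 = 0.174. Conditional survival from age 3 to x is l_x / l_3.
  x=3: (0.174/0.174) × 487 = 487.0000
  x=4: (0.092/0.174) × 139 = 73.4943
  x=5: (0.042/0.174) × 747 = 180.3103
  x=6: (0.021/0.174) × 629 = 75.9138
  x=7: (0.011/0.174) × 828 = 52.3448
  x=8: (0.005/0.174) × 298 = 8.5632
Sum = 487.0000 + 73.4943 + 180.3103 + 75.9138 + 52.3448 + 8.5632 = 877.6264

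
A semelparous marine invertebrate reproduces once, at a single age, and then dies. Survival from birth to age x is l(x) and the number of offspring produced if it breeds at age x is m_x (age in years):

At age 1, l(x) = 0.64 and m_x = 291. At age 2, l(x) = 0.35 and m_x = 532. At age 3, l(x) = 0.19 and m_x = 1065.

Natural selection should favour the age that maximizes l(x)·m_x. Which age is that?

3

Expected offspring if breeding at age x = l(x) × m_x:
  age 1: 0.64 × 291 = 186.240
  age 2: 0.35 × 532 = 186.200
  age 3: 0.19 × 1065 = 202.350
Maximum at age 3 (202.350).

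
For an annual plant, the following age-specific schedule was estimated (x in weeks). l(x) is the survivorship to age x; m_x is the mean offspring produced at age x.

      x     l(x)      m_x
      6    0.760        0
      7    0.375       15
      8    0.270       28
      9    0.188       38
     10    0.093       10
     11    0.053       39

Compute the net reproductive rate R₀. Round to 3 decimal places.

23.326

R₀ = Σ l(x) m_x:
  age 6: 0.760 × 0 = 0.0000
  age 7: 0.375 × 15 = 5.6250
  age 8: 0.270 × 28 = 7.5600
  age 9: 0.188 × 38 = 7.1440
  age 10: 0.093 × 10 = 0.9300
  age 11: 0.053 × 39 = 2.0670
R₀ = 0.0000 + 5.6250 + 7.5600 + 7.1440 + 0.9300 + 2.0670 = 23.3260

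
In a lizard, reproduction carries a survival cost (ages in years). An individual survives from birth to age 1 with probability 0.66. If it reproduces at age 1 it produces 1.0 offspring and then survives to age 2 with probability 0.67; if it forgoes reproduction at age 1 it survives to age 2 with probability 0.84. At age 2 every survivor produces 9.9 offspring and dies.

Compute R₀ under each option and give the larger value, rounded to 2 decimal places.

breed at age 1: R₀ = 0.66 × (1.0 + 0.67 × 9.9) = 0.66 × 7.6330 = 5.0378
delay to age 2: R₀ = 0.66 × (0.84 × 9.9) = 0.66 × 8.3160 = 5.4886
Higher: delay to age 2 (5.4886).

5.49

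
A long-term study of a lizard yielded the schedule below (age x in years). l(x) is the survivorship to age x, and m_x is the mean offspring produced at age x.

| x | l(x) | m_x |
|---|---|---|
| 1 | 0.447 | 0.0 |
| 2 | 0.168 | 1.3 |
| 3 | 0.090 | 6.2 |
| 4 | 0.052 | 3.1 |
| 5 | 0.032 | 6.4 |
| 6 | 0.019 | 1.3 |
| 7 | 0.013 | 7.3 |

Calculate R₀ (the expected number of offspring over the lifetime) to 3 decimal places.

1.262

R₀ = Σ l(x) m_x:
  age 1: 0.447 × 0.0 = 0.0000
  age 2: 0.168 × 1.3 = 0.2184
  age 3: 0.090 × 6.2 = 0.5580
  age 4: 0.052 × 3.1 = 0.1612
  age 5: 0.032 × 6.4 = 0.2048
  age 6: 0.019 × 1.3 = 0.0247
  age 7: 0.013 × 7.3 = 0.0949
R₀ = 0.0000 + 0.2184 + 0.5580 + 0.1612 + 0.2048 + 0.0247 + 0.0949 = 1.2620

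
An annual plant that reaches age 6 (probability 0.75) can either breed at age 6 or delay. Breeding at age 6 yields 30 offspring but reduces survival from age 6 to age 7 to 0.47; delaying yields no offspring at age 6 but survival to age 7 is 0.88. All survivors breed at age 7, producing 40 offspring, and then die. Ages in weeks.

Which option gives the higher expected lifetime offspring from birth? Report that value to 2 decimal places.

breed at age 6: R₀ = 0.75 × (30 + 0.47 × 40) = 0.75 × 48.8000 = 36.6000
delay to age 7: R₀ = 0.75 × (0.88 × 40) = 0.75 × 35.2000 = 26.4000
Higher: breed at age 6 (36.6000).

36.60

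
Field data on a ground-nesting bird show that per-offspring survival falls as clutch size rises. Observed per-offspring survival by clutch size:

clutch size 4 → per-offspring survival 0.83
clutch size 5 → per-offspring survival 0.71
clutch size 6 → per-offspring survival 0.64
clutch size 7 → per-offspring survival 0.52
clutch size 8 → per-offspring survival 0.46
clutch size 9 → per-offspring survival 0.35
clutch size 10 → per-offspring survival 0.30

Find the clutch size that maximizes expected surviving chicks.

6

Expected surviving chicks = c × s(c):
  c=4: 4 × 0.83 = 3.320
  c=5: 5 × 0.71 = 3.550
  c=6: 6 × 0.64 = 3.840
  c=7: 7 × 0.52 = 3.640
  c=8: 8 × 0.46 = 3.680
  c=9: 9 × 0.35 = 3.150
  c=10: 10 × 0.30 = 3.000
Maximum at c = 6 (3.840 surviving chicks).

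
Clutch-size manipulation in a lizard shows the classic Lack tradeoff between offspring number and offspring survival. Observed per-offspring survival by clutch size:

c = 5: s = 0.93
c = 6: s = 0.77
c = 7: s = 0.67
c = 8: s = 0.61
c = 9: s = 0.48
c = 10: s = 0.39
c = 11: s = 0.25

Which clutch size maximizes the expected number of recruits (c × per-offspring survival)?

8

Expected recruits = c × s(c):
  c=5: 5 × 0.93 = 4.650
  c=6: 6 × 0.77 = 4.620
  c=7: 7 × 0.67 = 4.690
  c=8: 8 × 0.61 = 4.880
  c=9: 9 × 0.48 = 4.320
  c=10: 10 × 0.39 = 3.900
  c=11: 11 × 0.25 = 2.750
Maximum at c = 8 (4.880 recruits).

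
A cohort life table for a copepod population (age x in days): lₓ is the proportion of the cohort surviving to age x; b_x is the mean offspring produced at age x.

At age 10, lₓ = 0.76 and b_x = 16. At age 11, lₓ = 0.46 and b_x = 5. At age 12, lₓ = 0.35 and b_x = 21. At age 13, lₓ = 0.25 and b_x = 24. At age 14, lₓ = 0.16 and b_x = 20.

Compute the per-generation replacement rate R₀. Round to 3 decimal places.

31.010

R₀ = Σ lₓ b_x:
  age 10: 0.76 × 16 = 12.1600
  age 11: 0.46 × 5 = 2.3000
  age 12: 0.35 × 21 = 7.3500
  age 13: 0.25 × 24 = 6.0000
  age 14: 0.16 × 20 = 3.2000
R₀ = 12.1600 + 2.3000 + 7.3500 + 6.0000 + 3.2000 = 31.0100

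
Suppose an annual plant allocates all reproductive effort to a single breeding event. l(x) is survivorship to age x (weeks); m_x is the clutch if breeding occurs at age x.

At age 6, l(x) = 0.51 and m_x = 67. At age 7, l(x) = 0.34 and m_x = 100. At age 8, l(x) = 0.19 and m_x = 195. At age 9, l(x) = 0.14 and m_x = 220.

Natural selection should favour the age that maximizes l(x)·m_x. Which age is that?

8

Expected offspring if breeding at age x = l(x) × m_x:
  age 6: 0.51 × 67 = 34.170
  age 7: 0.34 × 100 = 34.000
  age 8: 0.19 × 195 = 37.050
  age 9: 0.14 × 220 = 30.800
Maximum at age 8 (37.050).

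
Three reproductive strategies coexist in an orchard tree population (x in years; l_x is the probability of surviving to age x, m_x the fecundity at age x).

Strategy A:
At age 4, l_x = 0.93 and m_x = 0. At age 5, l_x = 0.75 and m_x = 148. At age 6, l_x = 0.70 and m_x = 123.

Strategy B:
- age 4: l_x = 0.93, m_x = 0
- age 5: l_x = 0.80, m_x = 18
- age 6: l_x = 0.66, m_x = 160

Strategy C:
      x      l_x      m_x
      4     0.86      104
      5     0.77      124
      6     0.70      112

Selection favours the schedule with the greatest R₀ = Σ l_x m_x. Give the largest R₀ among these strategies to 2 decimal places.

263.32

Strategy A: R₀ = 0.93×0 + 0.75×148 + 0.70×123 = 197.1000
Strategy B: R₀ = 0.93×0 + 0.80×18 + 0.66×160 = 120.0000
Strategy C: R₀ = 0.86×104 + 0.77×124 + 0.70×112 = 263.3200
Highest R₀: strategy C with 263.3200.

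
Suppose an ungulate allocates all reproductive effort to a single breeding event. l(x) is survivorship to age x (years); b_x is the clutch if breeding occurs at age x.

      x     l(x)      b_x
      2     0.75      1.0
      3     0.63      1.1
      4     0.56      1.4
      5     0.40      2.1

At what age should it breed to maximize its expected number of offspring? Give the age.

Expected offspring if breeding at age x = l(x) × b_x:
  age 2: 0.75 × 1.0 = 0.750
  age 3: 0.63 × 1.1 = 0.693
  age 4: 0.56 × 1.4 = 0.784
  age 5: 0.40 × 2.1 = 0.840
Maximum at age 5 (0.840).

5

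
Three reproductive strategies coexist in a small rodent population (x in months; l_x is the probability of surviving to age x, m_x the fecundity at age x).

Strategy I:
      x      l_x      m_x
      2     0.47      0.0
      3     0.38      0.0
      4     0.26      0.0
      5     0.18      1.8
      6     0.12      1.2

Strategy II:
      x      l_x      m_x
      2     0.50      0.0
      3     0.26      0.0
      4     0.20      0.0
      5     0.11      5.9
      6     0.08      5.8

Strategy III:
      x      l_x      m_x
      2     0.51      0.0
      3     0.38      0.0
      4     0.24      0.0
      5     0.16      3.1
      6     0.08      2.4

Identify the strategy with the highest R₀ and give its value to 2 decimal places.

Strategy I: R₀ = 0.47×0.0 + 0.38×0.0 + 0.26×0.0 + 0.18×1.8 + 0.12×1.2 = 0.4680
Strategy II: R₀ = 0.50×0.0 + 0.26×0.0 + 0.20×0.0 + 0.11×5.9 + 0.08×5.8 = 1.1130
Strategy III: R₀ = 0.51×0.0 + 0.38×0.0 + 0.24×0.0 + 0.16×3.1 + 0.08×2.4 = 0.6880
Highest R₀: strategy II with 1.1130.

1.11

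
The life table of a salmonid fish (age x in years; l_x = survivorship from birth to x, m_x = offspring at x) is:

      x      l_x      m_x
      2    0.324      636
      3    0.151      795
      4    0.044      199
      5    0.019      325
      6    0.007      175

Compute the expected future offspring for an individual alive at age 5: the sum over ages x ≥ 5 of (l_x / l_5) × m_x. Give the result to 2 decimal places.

389.47

l_5 = 0.019. Conditional survival from age 5 to x is l_x / l_5.
  x=5: (0.019/0.019) × 325 = 325.0000
  x=6: (0.007/0.019) × 175 = 64.4737
Sum = 325.0000 + 64.4737 = 389.4737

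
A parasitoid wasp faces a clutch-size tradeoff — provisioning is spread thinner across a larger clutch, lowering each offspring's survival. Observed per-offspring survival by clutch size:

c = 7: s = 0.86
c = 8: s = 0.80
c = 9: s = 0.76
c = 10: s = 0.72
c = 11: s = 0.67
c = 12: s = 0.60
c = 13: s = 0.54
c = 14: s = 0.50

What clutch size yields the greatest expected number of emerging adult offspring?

11

Expected emerging adult offspring = c × s(c):
  c=7: 7 × 0.86 = 6.020
  c=8: 8 × 0.80 = 6.400
  c=9: 9 × 0.76 = 6.840
  c=10: 10 × 0.72 = 7.200
  c=11: 11 × 0.67 = 7.370
  c=12: 12 × 0.60 = 7.200
  c=13: 13 × 0.54 = 7.020
  c=14: 14 × 0.50 = 7.000
Maximum at c = 11 (7.370 emerging adult offspring).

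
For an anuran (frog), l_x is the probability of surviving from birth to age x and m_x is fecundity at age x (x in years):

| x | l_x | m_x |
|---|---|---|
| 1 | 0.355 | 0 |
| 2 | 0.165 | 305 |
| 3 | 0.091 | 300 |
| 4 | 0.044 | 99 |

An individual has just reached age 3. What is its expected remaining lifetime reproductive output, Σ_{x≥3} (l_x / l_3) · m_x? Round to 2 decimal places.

l_3 = 0.091. Conditional survival from age 3 to x is l_x / l_3.
  x=3: (0.091/0.091) × 300 = 300.0000
  x=4: (0.044/0.091) × 99 = 47.8681
Sum = 300.0000 + 47.8681 = 347.8681

347.87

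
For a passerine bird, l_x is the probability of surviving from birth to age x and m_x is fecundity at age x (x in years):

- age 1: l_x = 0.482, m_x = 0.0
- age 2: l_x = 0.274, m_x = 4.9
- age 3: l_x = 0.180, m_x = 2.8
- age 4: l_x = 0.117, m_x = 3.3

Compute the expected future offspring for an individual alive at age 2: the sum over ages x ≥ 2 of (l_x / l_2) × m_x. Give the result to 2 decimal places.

8.15

l_2 = 0.274. Conditional survival from age 2 to x is l_x / l_2.
  x=2: (0.274/0.274) × 4.9 = 4.9000
  x=3: (0.180/0.274) × 2.8 = 1.8394
  x=4: (0.117/0.274) × 3.3 = 1.4091
Sum = 4.9000 + 1.8394 + 1.4091 = 8.1485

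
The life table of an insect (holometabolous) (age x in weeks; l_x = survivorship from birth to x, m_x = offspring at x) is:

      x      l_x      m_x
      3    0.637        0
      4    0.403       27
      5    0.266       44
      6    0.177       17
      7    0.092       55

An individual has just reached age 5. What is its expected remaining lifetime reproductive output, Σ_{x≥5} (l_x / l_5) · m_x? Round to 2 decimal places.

74.33

l_5 = 0.266. Conditional survival from age 5 to x is l_x / l_5.
  x=5: (0.266/0.266) × 44 = 44.0000
  x=6: (0.177/0.266) × 17 = 11.3120
  x=7: (0.092/0.266) × 55 = 19.0226
Sum = 44.0000 + 11.3120 + 19.0226 = 74.3346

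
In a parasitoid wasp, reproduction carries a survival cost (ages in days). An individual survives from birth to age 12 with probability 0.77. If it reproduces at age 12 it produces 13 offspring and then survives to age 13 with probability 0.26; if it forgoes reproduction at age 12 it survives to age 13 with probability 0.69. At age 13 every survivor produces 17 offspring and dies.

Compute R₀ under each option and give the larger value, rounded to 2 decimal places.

breed at age 12: R₀ = 0.77 × (13 + 0.26 × 17) = 0.77 × 17.4200 = 13.4134
delay to age 13: R₀ = 0.77 × (0.69 × 17) = 0.77 × 11.7300 = 9.0321
Higher: breed at age 12 (13.4134).

13.41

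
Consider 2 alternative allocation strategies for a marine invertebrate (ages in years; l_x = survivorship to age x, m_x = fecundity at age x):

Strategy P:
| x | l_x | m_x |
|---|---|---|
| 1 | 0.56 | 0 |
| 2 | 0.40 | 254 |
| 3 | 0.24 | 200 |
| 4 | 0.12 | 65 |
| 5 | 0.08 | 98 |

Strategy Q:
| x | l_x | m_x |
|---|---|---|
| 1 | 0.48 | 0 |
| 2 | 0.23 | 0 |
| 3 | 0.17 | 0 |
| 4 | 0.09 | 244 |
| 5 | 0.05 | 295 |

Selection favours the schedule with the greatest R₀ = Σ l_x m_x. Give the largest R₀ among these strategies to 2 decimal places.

Strategy P: R₀ = 0.56×0 + 0.40×254 + 0.24×200 + 0.12×65 + 0.08×98 = 165.2400
Strategy Q: R₀ = 0.48×0 + 0.23×0 + 0.17×0 + 0.09×244 + 0.05×295 = 36.7100
Highest R₀: strategy P with 165.2400.

165.24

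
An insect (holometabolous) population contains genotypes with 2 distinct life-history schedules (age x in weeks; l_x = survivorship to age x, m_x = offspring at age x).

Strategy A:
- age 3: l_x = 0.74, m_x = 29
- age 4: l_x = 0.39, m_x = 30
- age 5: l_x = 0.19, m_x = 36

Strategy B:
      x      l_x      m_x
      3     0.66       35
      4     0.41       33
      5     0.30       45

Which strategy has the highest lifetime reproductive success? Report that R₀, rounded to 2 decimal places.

50.13

Strategy A: R₀ = 0.74×29 + 0.39×30 + 0.19×36 = 40.0000
Strategy B: R₀ = 0.66×35 + 0.41×33 + 0.30×45 = 50.1300
Highest R₀: strategy B with 50.1300.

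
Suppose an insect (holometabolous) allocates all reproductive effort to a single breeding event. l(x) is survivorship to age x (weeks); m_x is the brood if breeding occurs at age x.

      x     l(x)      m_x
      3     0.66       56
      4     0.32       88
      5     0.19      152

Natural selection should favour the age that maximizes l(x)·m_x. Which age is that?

3

Expected offspring if breeding at age x = l(x) × m_x:
  age 3: 0.66 × 56 = 36.960
  age 4: 0.32 × 88 = 28.160
  age 5: 0.19 × 152 = 28.880
Maximum at age 3 (36.960).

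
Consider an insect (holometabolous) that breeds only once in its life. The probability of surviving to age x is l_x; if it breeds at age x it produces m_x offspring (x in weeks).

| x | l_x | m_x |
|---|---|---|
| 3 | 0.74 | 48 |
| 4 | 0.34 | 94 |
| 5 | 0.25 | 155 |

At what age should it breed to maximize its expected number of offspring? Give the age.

5

Expected offspring if breeding at age x = l_x × m_x:
  age 3: 0.74 × 48 = 35.520
  age 4: 0.34 × 94 = 31.960
  age 5: 0.25 × 155 = 38.750
Maximum at age 5 (38.750).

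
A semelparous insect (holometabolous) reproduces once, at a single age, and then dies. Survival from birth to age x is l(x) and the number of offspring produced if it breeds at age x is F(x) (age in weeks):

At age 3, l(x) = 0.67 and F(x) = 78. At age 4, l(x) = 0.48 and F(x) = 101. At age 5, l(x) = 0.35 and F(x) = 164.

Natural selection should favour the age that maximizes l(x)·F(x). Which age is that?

5

Expected offspring if breeding at age x = l(x) × F(x):
  age 3: 0.67 × 78 = 52.260
  age 4: 0.48 × 101 = 48.480
  age 5: 0.35 × 164 = 57.400
Maximum at age 5 (57.400).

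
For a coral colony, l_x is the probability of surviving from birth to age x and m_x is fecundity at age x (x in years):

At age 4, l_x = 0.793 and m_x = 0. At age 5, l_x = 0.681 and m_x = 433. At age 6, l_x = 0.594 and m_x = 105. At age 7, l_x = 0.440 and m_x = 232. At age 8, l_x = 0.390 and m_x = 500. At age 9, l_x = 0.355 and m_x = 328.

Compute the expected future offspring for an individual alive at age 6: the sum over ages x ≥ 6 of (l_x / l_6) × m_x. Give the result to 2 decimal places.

l_6 = 0.594. Conditional survival from age 6 to x is l_x / l_6.
  x=6: (0.594/0.594) × 105 = 105.0000
  x=7: (0.440/0.594) × 232 = 171.8519
  x=8: (0.390/0.594) × 500 = 328.2828
  x=9: (0.355/0.594) × 328 = 196.0269
Sum = 105.0000 + 171.8519 + 328.2828 + 196.0269 = 801.1616

801.16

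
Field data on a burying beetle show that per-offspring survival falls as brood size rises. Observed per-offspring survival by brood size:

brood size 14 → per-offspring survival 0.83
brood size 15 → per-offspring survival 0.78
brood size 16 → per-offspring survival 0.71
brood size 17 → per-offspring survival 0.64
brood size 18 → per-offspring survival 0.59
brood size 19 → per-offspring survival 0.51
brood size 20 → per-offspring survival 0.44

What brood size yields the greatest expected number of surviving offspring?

15

Expected surviving offspring = c × s(c):
  c=14: 14 × 0.83 = 11.620
  c=15: 15 × 0.78 = 11.700
  c=16: 16 × 0.71 = 11.360
  c=17: 17 × 0.64 = 10.880
  c=18: 18 × 0.59 = 10.620
  c=19: 19 × 0.51 = 9.690
  c=20: 20 × 0.44 = 8.800
Maximum at c = 15 (11.700 surviving offspring).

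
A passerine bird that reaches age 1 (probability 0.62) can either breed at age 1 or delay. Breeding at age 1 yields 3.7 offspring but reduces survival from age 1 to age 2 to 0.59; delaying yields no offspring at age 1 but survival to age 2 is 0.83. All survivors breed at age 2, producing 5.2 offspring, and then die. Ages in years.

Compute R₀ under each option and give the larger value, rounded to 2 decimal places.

breed at age 1: R₀ = 0.62 × (3.7 + 0.59 × 5.2) = 0.62 × 6.7680 = 4.1962
delay to age 2: R₀ = 0.62 × (0.83 × 5.2) = 0.62 × 4.3160 = 2.6759
Higher: breed at age 1 (4.1962).

4.20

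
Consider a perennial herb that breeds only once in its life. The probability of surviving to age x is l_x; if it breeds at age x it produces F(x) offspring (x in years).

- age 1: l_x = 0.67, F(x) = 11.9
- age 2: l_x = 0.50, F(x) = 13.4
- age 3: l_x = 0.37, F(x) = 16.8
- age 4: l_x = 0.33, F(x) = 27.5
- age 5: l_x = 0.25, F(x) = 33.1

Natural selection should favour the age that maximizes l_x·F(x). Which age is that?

4

Expected offspring if breeding at age x = l_x × F(x):
  age 1: 0.67 × 11.9 = 7.973
  age 2: 0.50 × 13.4 = 6.700
  age 3: 0.37 × 16.8 = 6.216
  age 4: 0.33 × 27.5 = 9.075
  age 5: 0.25 × 33.1 = 8.275
Maximum at age 4 (9.075).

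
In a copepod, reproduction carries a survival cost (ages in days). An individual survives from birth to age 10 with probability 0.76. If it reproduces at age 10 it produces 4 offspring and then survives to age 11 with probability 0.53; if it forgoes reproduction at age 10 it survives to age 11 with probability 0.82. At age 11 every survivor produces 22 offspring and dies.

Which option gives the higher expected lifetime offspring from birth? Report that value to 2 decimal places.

13.71

breed at age 10: R₀ = 0.76 × (4 + 0.53 × 22) = 0.76 × 15.6600 = 11.9016
delay to age 11: R₀ = 0.76 × (0.82 × 22) = 0.76 × 18.0400 = 13.7104
Higher: delay to age 11 (13.7104).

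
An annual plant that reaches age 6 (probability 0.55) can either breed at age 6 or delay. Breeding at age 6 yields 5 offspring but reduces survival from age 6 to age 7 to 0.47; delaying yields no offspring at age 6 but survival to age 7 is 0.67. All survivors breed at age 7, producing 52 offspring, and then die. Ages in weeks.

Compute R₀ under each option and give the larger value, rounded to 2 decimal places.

19.16

breed at age 6: R₀ = 0.55 × (5 + 0.47 × 52) = 0.55 × 29.4400 = 16.1920
delay to age 7: R₀ = 0.55 × (0.67 × 52) = 0.55 × 34.8400 = 19.1620
Higher: delay to age 7 (19.1620).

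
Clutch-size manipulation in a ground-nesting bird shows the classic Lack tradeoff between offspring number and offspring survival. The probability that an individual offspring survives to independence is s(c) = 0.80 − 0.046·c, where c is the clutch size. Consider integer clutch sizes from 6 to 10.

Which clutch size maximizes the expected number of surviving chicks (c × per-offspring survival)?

9

Expected surviving chicks = c × s(c):
  c=6: 6 × 0.524 = 3.144
  c=7: 7 × 0.478 = 3.346
  c=8: 8 × 0.432 = 3.456
  c=9: 9 × 0.386 = 3.474
  c=10: 10 × 0.340 = 3.400
Maximum at c = 9 (3.474 surviving chicks).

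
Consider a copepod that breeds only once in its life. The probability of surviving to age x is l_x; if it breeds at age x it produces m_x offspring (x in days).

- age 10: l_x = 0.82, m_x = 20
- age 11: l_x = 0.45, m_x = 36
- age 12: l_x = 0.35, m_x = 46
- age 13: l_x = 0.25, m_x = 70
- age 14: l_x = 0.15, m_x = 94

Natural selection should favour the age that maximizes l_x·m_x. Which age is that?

Expected offspring if breeding at age x = l_x × m_x:
  age 10: 0.82 × 20 = 16.400
  age 11: 0.45 × 36 = 16.200
  age 12: 0.35 × 46 = 16.100
  age 13: 0.25 × 70 = 17.500
  age 14: 0.15 × 94 = 14.100
Maximum at age 13 (17.500).

13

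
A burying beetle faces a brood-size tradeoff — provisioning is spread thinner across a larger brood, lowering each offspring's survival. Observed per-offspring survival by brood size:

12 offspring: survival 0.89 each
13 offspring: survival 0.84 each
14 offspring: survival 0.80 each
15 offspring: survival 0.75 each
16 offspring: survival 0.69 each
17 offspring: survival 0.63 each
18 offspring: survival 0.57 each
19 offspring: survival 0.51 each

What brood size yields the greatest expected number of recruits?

Expected recruits = c × s(c):
  c=12: 12 × 0.89 = 10.680
  c=13: 13 × 0.84 = 10.920
  c=14: 14 × 0.80 = 11.200
  c=15: 15 × 0.75 = 11.250
  c=16: 16 × 0.69 = 11.040
  c=17: 17 × 0.63 = 10.710
  c=18: 18 × 0.57 = 10.260
  c=19: 19 × 0.51 = 9.690
Maximum at c = 15 (11.250 recruits).

15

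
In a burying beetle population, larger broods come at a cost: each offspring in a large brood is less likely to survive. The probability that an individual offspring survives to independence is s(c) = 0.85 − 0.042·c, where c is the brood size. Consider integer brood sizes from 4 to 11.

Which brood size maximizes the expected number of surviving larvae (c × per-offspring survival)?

Expected surviving larvae = c × s(c):
  c=4: 4 × 0.682 = 2.728
  c=5: 5 × 0.640 = 3.200
  c=6: 6 × 0.598 = 3.588
  c=7: 7 × 0.556 = 3.892
  c=8: 8 × 0.514 = 4.112
  c=9: 9 × 0.472 = 4.248
  c=10: 10 × 0.430 = 4.300
  c=11: 11 × 0.388 = 4.268
Maximum at c = 10 (4.300 surviving larvae).

10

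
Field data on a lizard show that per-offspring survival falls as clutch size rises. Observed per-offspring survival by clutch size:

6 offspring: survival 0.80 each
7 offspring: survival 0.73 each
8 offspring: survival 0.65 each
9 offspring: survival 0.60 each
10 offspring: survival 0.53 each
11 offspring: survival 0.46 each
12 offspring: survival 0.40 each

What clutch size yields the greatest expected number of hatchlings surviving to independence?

9

Expected hatchlings surviving to independence = c × s(c):
  c=6: 6 × 0.80 = 4.800
  c=7: 7 × 0.73 = 5.110
  c=8: 8 × 0.65 = 5.200
  c=9: 9 × 0.60 = 5.400
  c=10: 10 × 0.53 = 5.300
  c=11: 11 × 0.46 = 5.060
  c=12: 12 × 0.40 = 4.800
Maximum at c = 9 (5.400 hatchlings surviving to independence).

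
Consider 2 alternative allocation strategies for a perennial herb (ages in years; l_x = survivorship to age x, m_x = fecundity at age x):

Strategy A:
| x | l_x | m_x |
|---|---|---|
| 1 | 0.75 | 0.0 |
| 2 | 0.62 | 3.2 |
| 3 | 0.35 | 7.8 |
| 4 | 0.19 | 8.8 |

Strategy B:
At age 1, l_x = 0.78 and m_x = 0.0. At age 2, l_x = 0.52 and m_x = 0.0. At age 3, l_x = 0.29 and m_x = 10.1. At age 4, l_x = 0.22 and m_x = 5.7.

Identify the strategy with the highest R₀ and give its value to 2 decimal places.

Strategy A: R₀ = 0.75×0.0 + 0.62×3.2 + 0.35×7.8 + 0.19×8.8 = 6.3860
Strategy B: R₀ = 0.78×0.0 + 0.52×0.0 + 0.29×10.1 + 0.22×5.7 = 4.1830
Highest R₀: strategy A with 6.3860.

6.39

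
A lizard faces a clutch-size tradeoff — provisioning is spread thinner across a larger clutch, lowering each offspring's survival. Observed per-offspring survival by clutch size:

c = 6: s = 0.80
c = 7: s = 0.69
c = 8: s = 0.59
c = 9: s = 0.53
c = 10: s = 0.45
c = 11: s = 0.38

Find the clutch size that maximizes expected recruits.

7

Expected recruits = c × s(c):
  c=6: 6 × 0.80 = 4.800
  c=7: 7 × 0.69 = 4.830
  c=8: 8 × 0.59 = 4.720
  c=9: 9 × 0.53 = 4.770
  c=10: 10 × 0.45 = 4.500
  c=11: 11 × 0.38 = 4.180
Maximum at c = 7 (4.830 recruits).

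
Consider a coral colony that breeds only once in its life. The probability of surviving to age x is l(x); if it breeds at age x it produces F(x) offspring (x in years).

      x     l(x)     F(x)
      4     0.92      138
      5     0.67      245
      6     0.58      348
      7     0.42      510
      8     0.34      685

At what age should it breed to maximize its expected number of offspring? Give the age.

8

Expected offspring if breeding at age x = l(x) × F(x):
  age 4: 0.92 × 138 = 126.960
  age 5: 0.67 × 245 = 164.150
  age 6: 0.58 × 348 = 201.840
  age 7: 0.42 × 510 = 214.200
  age 8: 0.34 × 685 = 232.900
Maximum at age 8 (232.900).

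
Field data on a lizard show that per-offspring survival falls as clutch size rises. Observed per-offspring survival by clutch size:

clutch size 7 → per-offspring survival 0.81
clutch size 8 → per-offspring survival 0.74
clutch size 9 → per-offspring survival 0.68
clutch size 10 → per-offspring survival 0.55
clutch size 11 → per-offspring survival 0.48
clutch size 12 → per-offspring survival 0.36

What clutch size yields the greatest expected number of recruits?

9

Expected recruits = c × s(c):
  c=7: 7 × 0.81 = 5.670
  c=8: 8 × 0.74 = 5.920
  c=9: 9 × 0.68 = 6.120
  c=10: 10 × 0.55 = 5.500
  c=11: 11 × 0.48 = 5.280
  c=12: 12 × 0.36 = 4.320
Maximum at c = 9 (6.120 recruits).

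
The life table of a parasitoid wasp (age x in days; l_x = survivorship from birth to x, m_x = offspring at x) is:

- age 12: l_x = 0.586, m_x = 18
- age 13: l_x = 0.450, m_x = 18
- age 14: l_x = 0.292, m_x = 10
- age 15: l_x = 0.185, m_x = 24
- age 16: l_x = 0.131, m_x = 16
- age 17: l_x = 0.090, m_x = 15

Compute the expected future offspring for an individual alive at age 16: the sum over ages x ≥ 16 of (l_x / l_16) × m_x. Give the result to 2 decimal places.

26.31

l_16 = 0.131. Conditional survival from age 16 to x is l_x / l_16.
  x=16: (0.131/0.131) × 16 = 16.0000
  x=17: (0.090/0.131) × 15 = 10.3053
Sum = 16.0000 + 10.3053 = 26.3053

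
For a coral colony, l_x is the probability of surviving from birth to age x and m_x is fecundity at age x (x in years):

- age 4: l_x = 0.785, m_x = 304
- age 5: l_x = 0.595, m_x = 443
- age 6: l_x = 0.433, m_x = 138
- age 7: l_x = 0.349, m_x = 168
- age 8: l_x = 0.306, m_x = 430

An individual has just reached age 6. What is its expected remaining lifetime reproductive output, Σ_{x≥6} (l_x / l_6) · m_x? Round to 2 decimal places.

l_6 = 0.433. Conditional survival from age 6 to x is l_x / l_6.
  x=6: (0.433/0.433) × 138 = 138.0000
  x=7: (0.349/0.433) × 168 = 135.4088
  x=8: (0.306/0.433) × 430 = 303.8799
Sum = 138.0000 + 135.4088 + 303.8799 = 577.2887

577.29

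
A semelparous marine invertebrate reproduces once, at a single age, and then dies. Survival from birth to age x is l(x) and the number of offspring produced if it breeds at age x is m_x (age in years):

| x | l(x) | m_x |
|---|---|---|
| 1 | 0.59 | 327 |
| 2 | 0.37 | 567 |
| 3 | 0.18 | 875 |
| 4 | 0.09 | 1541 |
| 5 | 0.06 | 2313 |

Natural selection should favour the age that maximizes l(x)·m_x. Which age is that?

2

Expected offspring if breeding at age x = l(x) × m_x:
  age 1: 0.59 × 327 = 192.930
  age 2: 0.37 × 567 = 209.790
  age 3: 0.18 × 875 = 157.500
  age 4: 0.09 × 1541 = 138.690
  age 5: 0.06 × 2313 = 138.780
Maximum at age 2 (209.790).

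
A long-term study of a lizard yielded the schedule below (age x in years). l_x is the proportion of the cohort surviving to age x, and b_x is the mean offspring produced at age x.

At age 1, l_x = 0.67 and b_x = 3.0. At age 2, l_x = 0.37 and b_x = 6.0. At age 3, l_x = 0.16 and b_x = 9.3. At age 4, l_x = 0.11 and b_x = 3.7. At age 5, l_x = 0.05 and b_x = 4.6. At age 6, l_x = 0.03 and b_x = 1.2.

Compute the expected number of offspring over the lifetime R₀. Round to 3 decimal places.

R₀ = Σ l_x b_x:
  age 1: 0.67 × 3.0 = 2.0100
  age 2: 0.37 × 6.0 = 2.2200
  age 3: 0.16 × 9.3 = 1.4880
  age 4: 0.11 × 3.7 = 0.4070
  age 5: 0.05 × 4.6 = 0.2300
  age 6: 0.03 × 1.2 = 0.0360
R₀ = 2.0100 + 2.2200 + 1.4880 + 0.4070 + 0.2300 + 0.0360 = 6.3910

6.391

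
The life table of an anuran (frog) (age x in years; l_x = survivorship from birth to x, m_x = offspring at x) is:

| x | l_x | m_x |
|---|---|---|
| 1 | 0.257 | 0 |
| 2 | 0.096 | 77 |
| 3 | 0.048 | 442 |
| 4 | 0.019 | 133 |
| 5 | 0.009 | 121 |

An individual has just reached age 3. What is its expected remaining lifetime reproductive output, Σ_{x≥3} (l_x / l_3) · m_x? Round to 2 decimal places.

517.33

l_3 = 0.048. Conditional survival from age 3 to x is l_x / l_3.
  x=3: (0.048/0.048) × 442 = 442.0000
  x=4: (0.019/0.048) × 133 = 52.6458
  x=5: (0.009/0.048) × 121 = 22.6875
Sum = 442.0000 + 52.6458 + 22.6875 = 517.3333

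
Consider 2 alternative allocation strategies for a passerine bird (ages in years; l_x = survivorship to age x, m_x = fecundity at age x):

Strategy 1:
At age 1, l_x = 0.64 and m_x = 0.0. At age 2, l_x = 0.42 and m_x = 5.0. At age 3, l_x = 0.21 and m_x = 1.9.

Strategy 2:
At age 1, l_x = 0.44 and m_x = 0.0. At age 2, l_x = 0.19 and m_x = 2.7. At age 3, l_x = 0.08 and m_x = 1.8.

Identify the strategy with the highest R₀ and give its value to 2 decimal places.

Strategy 1: R₀ = 0.64×0.0 + 0.42×5.0 + 0.21×1.9 = 2.4990
Strategy 2: R₀ = 0.44×0.0 + 0.19×2.7 + 0.08×1.8 = 0.6570
Highest R₀: strategy 1 with 2.4990.

2.50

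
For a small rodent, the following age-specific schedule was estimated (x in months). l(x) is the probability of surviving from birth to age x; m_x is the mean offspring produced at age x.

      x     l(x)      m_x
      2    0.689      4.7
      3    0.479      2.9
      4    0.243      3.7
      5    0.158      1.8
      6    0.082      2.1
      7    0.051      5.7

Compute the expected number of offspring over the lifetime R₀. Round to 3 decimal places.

6.274

R₀ = Σ l(x) m_x:
  age 2: 0.689 × 4.7 = 3.2383
  age 3: 0.479 × 2.9 = 1.3891
  age 4: 0.243 × 3.7 = 0.8991
  age 5: 0.158 × 1.8 = 0.2844
  age 6: 0.082 × 2.1 = 0.1722
  age 7: 0.051 × 5.7 = 0.2907
R₀ = 3.2383 + 1.3891 + 0.8991 + 0.2844 + 0.1722 + 0.2907 = 6.2738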